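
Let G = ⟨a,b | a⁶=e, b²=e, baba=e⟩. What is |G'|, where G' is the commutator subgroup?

G' = [G, G] is generated by all commutators. The generator-pair commutators are: [a, b] = a².
The subgroup they normally generate is {e, a², a⁴}, of order 3.
Check: |G/G'| = 12/3 = 4 is the order of the abelianisation.

Answer: 3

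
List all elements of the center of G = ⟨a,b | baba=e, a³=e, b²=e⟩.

An element z ∈ Z(G) iff z commutes with every generator.
For example e is central: e·a = a = a·e; e·b = b = b·e.
Whereas a ∉ Z(G) since a·b = ab ≠ a²b = b·a.
Checking each of the 6 elements this way gives Z(G) = {e}, of order 1.

Answer: {e}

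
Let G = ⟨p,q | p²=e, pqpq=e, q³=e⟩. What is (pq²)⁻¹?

The order of (pq²) is 2 (smallest k with (pq²)ᵏ = e), so (pq²)⁻¹ = (pq²)¹ = pq².
Check: (pq²) · (pq²) → (pq²) · p = q;   q · q² = e, giving e as required.

Answer: pq²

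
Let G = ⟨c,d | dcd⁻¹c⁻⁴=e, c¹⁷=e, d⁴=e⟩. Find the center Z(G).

An element z ∈ Z(G) iff z commutes with every generator.
For example e is central: e·c = c = c·e; e·d = d = d·e.
Whereas c ∉ Z(G) since c·d = cd ≠ c⁴d = d·c.
Checking each of the 68 elements this way gives Z(G) = {e}, of order 1.

Answer: {e}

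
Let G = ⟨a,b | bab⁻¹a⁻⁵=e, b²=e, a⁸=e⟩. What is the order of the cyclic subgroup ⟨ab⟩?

|⟨ab⟩| equals the order of ab. Compute successive powers until reaching e:
  (ab)¹ = ab, (ab)² = a⁶, (ab)³ = a⁷b, (ab)⁴ = a⁴, (ab)⁵ = a⁵b, (ab)⁶ = a², (ab)⁷ = a³b, (ab)⁸ = e.
The smallest positive k with (ab)ᵏ = e is 8, so |⟨ab⟩| = 8.

Answer: 8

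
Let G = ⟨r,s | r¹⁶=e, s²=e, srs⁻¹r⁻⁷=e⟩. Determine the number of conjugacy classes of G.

The conjugacy classes (representative and size) are:
  [e] (size 1), [r] (size 2), [r¹⁴] (size 2), [r³] (size 2), [r⁴] (size 2), [r¹⁰] (size 2), [r⁸] (size 1), [r⁹] (size 2), [r¹¹] (size 2), [r¹⁰s] (size 8), [rs] (size 8).
Class equation: 1 + 2 + 2 + 2 + 2 + 2 + 1 + 2 + 2 + 8 + 8 = 32 = |G|. So G has 11 conjugacy classes.

Answer: 11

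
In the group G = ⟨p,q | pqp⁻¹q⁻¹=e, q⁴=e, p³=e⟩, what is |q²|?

Compute successive powers until reaching e:
  (q²)¹ = q², (q²)² = e.
The smallest positive k with (q²)ᵏ = e is 2.

Answer: 2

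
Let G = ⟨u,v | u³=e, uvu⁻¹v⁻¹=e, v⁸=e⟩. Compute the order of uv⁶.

Compute successive powers until reaching e:
  (uv⁶)¹ = uv⁶, (uv⁶)² = u²v⁴, (uv⁶)³ = v², (uv⁶)⁴ = u, (uv⁶)⁵ = u²v⁶, (uv⁶)⁶ = v⁴, (uv⁶)⁷ = uv², (uv⁶)⁸ = u², (uv⁶)⁹ = v⁶, (uv⁶)¹⁰ = uv⁴, (uv⁶)¹¹ = u²v², (uv⁶)¹² = e.
The smallest positive k with (uv⁶)ᵏ = e is 12.

Answer: 12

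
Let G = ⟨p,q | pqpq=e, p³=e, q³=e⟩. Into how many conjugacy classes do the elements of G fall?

The conjugacy classes (representative and size) are:
  [e] (size 1), [qp²] (size 4), [q²p] (size 4), [p²q²] (size 3).
Class equation: 1 + 4 + 4 + 3 = 12 = |G|. So G has 4 conjugacy classes.

Answer: 4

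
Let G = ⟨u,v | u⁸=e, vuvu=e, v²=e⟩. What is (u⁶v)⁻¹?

The order of (u⁶v) is 2 (smallest k with (u⁶v)ᵏ = e), so (u⁶v)⁻¹ = (u⁶v)¹ = u⁶v.
Check: (u⁶v) · (u⁶v) → (u⁶v) · u⁶ = v;   v · v = e, giving e as required.

Answer: u⁶v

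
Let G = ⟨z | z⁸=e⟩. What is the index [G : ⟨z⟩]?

First find ord(z) by computing successive powers:
  z¹ = z, z² = z², z³ = z³, z⁴ = z⁴, z⁵ = z⁵, z⁶ = z⁶, z⁷ = z⁷, z⁸ = e.
So |⟨z⟩| = ord(z) = 8. With |G| = 8, by Lagrange [G : ⟨z⟩] = 8/8 = 1.

Answer: 1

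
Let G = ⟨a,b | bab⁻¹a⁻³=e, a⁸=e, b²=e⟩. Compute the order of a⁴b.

Compute successive powers until reaching e:
  (a⁴b)¹ = a⁴b, (a⁴b)² = e.
The smallest positive k with (a⁴b)ᵏ = e is 2.

Answer: 2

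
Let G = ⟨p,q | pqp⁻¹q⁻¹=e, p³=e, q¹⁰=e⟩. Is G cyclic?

|G| = 30. The element pq has order 30 (its powers give 30 distinct elements), so ⟨pq⟩ = G and G is cyclic.

Answer: Yes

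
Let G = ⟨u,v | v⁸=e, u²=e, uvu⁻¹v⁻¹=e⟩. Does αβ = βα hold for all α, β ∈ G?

Each pair of generators commutes: u·v = uv = v·u. Since the generators pairwise commute, every element of G commutes with every other, so G is abelian.

Answer: Yes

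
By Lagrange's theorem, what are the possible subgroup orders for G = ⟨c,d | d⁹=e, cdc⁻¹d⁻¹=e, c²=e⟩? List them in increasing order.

|G| = 18 = 2 · 3². By Lagrange's theorem the order of any subgroup divides 18; the divisors of 18 are 1, 2, 3, 6, 9, 18.

Answer: 1, 2, 3, 6, 9, 18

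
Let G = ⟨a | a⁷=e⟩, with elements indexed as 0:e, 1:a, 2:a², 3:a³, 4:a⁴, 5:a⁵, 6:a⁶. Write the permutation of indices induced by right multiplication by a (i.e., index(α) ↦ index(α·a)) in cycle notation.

(0 1 2 3 4 5 6)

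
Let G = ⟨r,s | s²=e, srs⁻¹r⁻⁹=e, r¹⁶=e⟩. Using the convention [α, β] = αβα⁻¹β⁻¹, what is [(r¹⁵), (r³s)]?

[(r¹⁵), (r³s)] = (r¹⁵)·(r³s)·(r¹⁵)⁻¹·(r³s)⁻¹.
  (r¹⁵) · (r³s) = r²s
  (r²s) · r = r¹¹s
  (r¹¹s) · (r⁵s) = r⁸

Answer: r⁸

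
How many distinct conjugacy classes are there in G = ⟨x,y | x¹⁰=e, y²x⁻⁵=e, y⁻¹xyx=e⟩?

The conjugacy classes (representative and size) are:
  [e] (size 1), [x] (size 2), [x⁸] (size 2), [x⁷] (size 2), [x⁴] (size 2), [x⁵] (size 1), [x⁴y] (size 5), [x²y⁻¹] (size 5).
Class equation: 1 + 2 + 2 + 2 + 2 + 1 + 5 + 5 = 20 = |G|. So G has 8 conjugacy classes.

Answer: 8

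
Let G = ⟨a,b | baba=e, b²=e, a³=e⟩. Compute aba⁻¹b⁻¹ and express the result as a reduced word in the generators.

[a, b] = a·b·a⁻¹·b⁻¹.
  a · b = ab
  (ab) · (a²) = a²b
  (a²b) · b = a²

Answer: a²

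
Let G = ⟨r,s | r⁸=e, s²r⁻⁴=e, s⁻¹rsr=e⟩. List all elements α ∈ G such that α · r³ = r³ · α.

⟨r³⟩ ⊆ C_G(r³) since powers of r³ commute with r³; so |C_G(r³)| ≥ |⟨r³⟩| = 8.
By orbit–stabilizer, |C_G(r³)| = |G| / |conj. class of r³| = 16 / 2 = 8.
The 8 elements commuting with r³ are {e, r, r², r³, r⁴, r⁵, r⁶, r⁷}.

Answer: {e, r, r², r³, r⁴, r⁵, r⁶, r⁷}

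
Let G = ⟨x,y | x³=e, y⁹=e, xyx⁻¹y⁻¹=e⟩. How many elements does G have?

Enumerate words in the generators, reducing via the relations: the distinct elements are
  {e, x, y, xy, x², y², y³, y⁴, y⁵, y⁶, y⁷, y⁸, xy², xy³, xy⁴, xy⁵, xy⁶, xy⁷, xy⁸, x²y, x²y², x²y³, x²y⁴, x²y⁵, x²y⁶, x²y⁷, x²y⁸}.
No further products give new elements, so |G| = 27.

Answer: 27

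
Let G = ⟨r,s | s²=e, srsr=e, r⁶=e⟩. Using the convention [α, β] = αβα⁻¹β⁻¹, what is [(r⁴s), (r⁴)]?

[(r⁴s), (r⁴)] = (r⁴s)·(r⁴)·(r⁴s)⁻¹·(r⁴)⁻¹.
  (r⁴s) · (r⁴) = s
  s · (r⁴s) = r²
  (r²) · (r²) = r⁴

Answer: r⁴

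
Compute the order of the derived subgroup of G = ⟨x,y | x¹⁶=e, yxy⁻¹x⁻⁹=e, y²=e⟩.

G' = [G, G] is generated by all commutators. The generator-pair commutators are: [x, y] = x⁸.
The subgroup they normally generate is {e, x⁸}, of order 2.
Check: |G/G'| = 32/2 = 16 is the order of the abelianisation.

Answer: 2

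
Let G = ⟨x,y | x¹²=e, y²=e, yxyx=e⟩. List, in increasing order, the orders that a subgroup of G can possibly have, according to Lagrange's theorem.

|G| = 24 = 2³ · 3. By Lagrange's theorem the order of any subgroup divides 24; the divisors of 24 are 1, 2, 3, 4, 6, 8, 12, 24.

Answer: 1, 2, 3, 4, 6, 8, 12, 24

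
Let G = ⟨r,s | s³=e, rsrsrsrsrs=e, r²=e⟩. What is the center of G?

An element z ∈ Z(G) iff z commutes with every generator.
For example e is central: e·r = r = r·e; e·s = s = s·e.
Whereas r ∉ Z(G) since r·s = rs ≠ sr = s·r.
Checking each of the 60 elements this way gives Z(G) = {e}, of order 1.

Answer: {e}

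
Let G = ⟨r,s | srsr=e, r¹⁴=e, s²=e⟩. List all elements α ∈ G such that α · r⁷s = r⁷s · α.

⟨r⁷s⟩ ⊆ C_G(r⁷s) since powers of r⁷s commute with r⁷s; so |C_G(r⁷s)| ≥ |⟨r⁷s⟩| = 2.
By orbit–stabilizer, |C_G(r⁷s)| = |G| / |conj. class of r⁷s| = 28 / 7 = 4.
The 4 elements commuting with r⁷s are {e, r⁷, s, r⁷s}.

Answer: {e, r⁷, s, r⁷s}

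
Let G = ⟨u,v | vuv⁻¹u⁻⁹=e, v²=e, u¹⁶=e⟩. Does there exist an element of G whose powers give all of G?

Every cyclic group is abelian. But u·v = uv while v·u = u⁹v, so u·v ≠ v·u and G is not abelian. Hence G is not cyclic.

Answer: No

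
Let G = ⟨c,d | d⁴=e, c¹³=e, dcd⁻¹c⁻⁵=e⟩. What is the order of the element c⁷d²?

Compute successive powers until reaching e:
  (c⁷d²)¹ = c⁷d², (c⁷d²)² = e.
The smallest positive k with (c⁷d²)ᵏ = e is 2.

Answer: 2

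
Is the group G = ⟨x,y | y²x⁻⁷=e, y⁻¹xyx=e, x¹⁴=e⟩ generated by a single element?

Every cyclic group is abelian. But x·y = xy while y·x = x⁶y⁻¹, so x·y ≠ y·x and G is not abelian. Hence G is not cyclic.

Answer: No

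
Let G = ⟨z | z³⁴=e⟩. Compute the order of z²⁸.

Compute successive powers until reaching e:
  (z²⁸)¹ = z²⁸, (z²⁸)² = z²², (z²⁸)³ = z¹⁶, (z²⁸)⁴ = z¹⁰, (z²⁸)⁵ = z⁴, (z²⁸)⁶ = z³², (z²⁸)⁷ = z²⁶, (z²⁸)⁸ = z²⁰, (z²⁸)⁹ = z¹⁴, (z²⁸)¹⁰ = z⁸, (z²⁸)¹¹ = z², (z²⁸)¹² = z³⁰, (z²⁸)¹³ = z²⁴, (z²⁸)¹⁴ = z¹⁸, (z²⁸)¹⁵ = z¹², (z²⁸)¹⁶ = z⁶, (z²⁸)¹⁷ = e.
The smallest positive k with (z²⁸)ᵏ = e is 17.

Answer: 17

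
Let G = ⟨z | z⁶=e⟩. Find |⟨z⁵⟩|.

|⟨z⁵⟩| equals the order of z⁵. Compute successive powers until reaching e:
  (z⁵)¹ = z⁵, (z⁵)² = z⁴, (z⁵)³ = z³, (z⁵)⁴ = z², (z⁵)⁵ = z, (z⁵)⁶ = e.
The smallest positive k with (z⁵)ᵏ = e is 6, so |⟨z⁵⟩| = 6.

Answer: 6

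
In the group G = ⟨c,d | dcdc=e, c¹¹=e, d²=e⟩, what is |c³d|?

Compute successive powers until reaching e:
  (c³d)¹ = c³d, (c³d)² = e.
The smallest positive k with (c³d)ᵏ = e is 2.

Answer: 2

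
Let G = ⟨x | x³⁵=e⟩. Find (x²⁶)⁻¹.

The order of (x²⁶) is 35 (smallest k with (x²⁶)ᵏ = e), so (x²⁶)⁻¹ = (x²⁶)³⁴ = x⁹.
Check: (x²⁶) · (x⁹) → (x²⁶) · x⁹ = e, giving e as required.

Answer: x⁹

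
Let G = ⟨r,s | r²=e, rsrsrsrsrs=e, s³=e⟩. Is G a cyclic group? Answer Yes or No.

Every cyclic group is abelian. But r·s = rs while s·r = sr, so r·s ≠ s·r and G is not abelian. Hence G is not cyclic.

Answer: No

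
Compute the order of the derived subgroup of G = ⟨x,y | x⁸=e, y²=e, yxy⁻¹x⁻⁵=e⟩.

G' = [G, G] is generated by all commutators. The generator-pair commutators are: [x, y] = x⁴.
The subgroup they normally generate is {e, x⁴}, of order 2.
Check: |G/G'| = 16/2 = 8 is the order of the abelianisation.

Answer: 2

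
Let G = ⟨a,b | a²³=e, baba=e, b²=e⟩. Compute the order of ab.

Compute successive powers until reaching e:
  (ab)¹ = ab, (ab)² = e.
The smallest positive k with (ab)ᵏ = e is 2.

Answer: 2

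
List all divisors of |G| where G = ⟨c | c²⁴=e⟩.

|G| = 24 = 2³ · 3. By Lagrange's theorem the order of any subgroup divides 24; the divisors of 24 are 1, 2, 3, 4, 6, 8, 12, 24.

Answer: 1, 2, 3, 4, 6, 8, 12, 24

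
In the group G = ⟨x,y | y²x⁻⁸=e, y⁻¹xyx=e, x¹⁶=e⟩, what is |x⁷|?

Compute successive powers until reaching e:
  (x⁷)¹ = x⁷, (x⁷)² = x¹⁴, (x⁷)³ = x⁵, (x⁷)⁴ = x¹², (x⁷)⁵ = x³, (x⁷)⁶ = x¹⁰, (x⁷)⁷ = x, (x⁷)⁸ = x⁸, (x⁷)⁹ = x¹⁵, (x⁷)¹⁰ = x⁶, (x⁷)¹¹ = x¹³, (x⁷)¹² = x⁴, (x⁷)¹³ = x¹¹, (x⁷)¹⁴ = x², (x⁷)¹⁵ = x⁹, (x⁷)¹⁶ = e.
The smallest positive k with (x⁷)ᵏ = e is 16.

Answer: 16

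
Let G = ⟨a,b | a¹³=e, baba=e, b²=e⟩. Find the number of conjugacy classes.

The conjugacy classes (representative and size) are:
  [e] (size 1), [a¹²] (size 2), [a¹¹] (size 2), [a³] (size 2), [a⁴] (size 2), [a⁸] (size 2), [a⁶] (size 2), [b] (size 13).
Class equation: 1 + 2 + 2 + 2 + 2 + 2 + 2 + 13 = 26 = |G|. So G has 8 conjugacy classes.

Answer: 8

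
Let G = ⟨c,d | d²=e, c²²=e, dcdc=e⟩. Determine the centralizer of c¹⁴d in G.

⟨c¹⁴d⟩ ⊆ C_G(c¹⁴d) since powers of c¹⁴d commute with c¹⁴d; so |C_G(c¹⁴d)| ≥ |⟨c¹⁴d⟩| = 2.
By orbit–stabilizer, |C_G(c¹⁴d)| = |G| / |conj. class of c¹⁴d| = 44 / 11 = 4.
The 4 elements commuting with c¹⁴d are {e, c¹¹, c³d, c¹⁴d}.

Answer: {e, c¹¹, c³d, c¹⁴d}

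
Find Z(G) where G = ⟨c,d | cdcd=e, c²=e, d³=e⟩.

An element z ∈ Z(G) iff z commutes with every generator.
For example e is central: e·c = c = c·e; e·d = d = d·e.
Whereas c ∉ Z(G) since c·d = cd ≠ cd² = d·c.
Checking each of the 6 elements this way gives Z(G) = {e}, of order 1.

Answer: {e}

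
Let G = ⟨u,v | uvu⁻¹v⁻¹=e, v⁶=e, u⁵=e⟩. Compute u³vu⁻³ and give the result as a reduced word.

Multiply left to right, reducing at each step:
  (u³) · v = u³v
  (u³v) · u⁻³ = v

Answer: v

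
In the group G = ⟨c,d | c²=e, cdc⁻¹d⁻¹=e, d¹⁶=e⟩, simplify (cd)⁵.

Compute successive powers of (cd), reducing at each step:
  (cd)²: (cd) · c = d;   d · d = d²
  (cd)³: (d²) · c = cd²;   (cd²) · d = cd³
  (cd)⁴: (cd³) · c = d³;   (d³) · d = d⁴
  (cd)⁵: (d⁴) · c = cd⁴;   (cd⁴) · d = cd⁵

Answer: cd⁵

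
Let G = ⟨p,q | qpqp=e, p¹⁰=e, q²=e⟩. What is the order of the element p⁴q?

Compute successive powers until reaching e:
  (p⁴q)¹ = p⁴q, (p⁴q)² = e.
The smallest positive k with (p⁴q)ᵏ = e is 2.

Answer: 2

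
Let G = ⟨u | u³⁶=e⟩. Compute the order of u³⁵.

Compute successive powers until reaching e:
  (u³⁵)¹ = u³⁵, (u³⁵)² = u³⁴, (u³⁵)³ = u³³, (u³⁵)⁴ = u³², (u³⁵)⁵ = u³¹, (u³⁵)⁶ = u³⁰, (u³⁵)⁷ = u²⁹, (u³⁵)⁸ = u²⁸, (u³⁵)⁹ = u²⁷, (u³⁵)¹⁰ = u²⁶, (u³⁵)¹¹ = u²⁵, (u³⁵)¹² = u²⁴, (u³⁵)¹³ = u²³, (u³⁵)¹⁴ = u²², (u³⁵)¹⁵ = u²¹, (u³⁵)¹⁶ = u²⁰, (u³⁵)¹⁷ = u¹⁹, (u³⁵)¹⁸ = u¹⁸, (u³⁵)¹⁹ = u¹⁷, (u³⁵)²⁰ = u¹⁶, (u³⁵)²¹ = u¹⁵, (u³⁵)²² = u¹⁴, (u³⁵)²³ = u¹³, (u³⁵)²⁴ = u¹², (u³⁵)²⁵ = u¹¹, (u³⁵)²⁶ = u¹⁰, (u³⁵)²⁷ = u⁹, (u³⁵)²⁸ = u⁸, (u³⁵)²⁹ = u⁷, (u³⁵)³⁰ = u⁶, (u³⁵)³¹ = u⁵, (u³⁵)³² = u⁴, (u³⁵)³³ = u³, (u³⁵)³⁴ = u², (u³⁵)³⁵ = u, (u³⁵)³⁶ = e.
The smallest positive k with (u³⁵)ᵏ = e is 36.

Answer: 36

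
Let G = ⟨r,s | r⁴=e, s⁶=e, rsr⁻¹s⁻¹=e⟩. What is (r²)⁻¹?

The order of (r²) is 2 (smallest k with (r²)ᵏ = e), so (r²)⁻¹ = (r²)¹ = r².
Check: (r²) · (r²) → (r²) · r² = e, giving e as required.

Answer: r²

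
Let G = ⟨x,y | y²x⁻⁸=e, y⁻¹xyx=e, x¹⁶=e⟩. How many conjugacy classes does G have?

The conjugacy classes (representative and size) are:
  [e] (size 1), [x] (size 2), [x¹⁴] (size 2), [x³] (size 2), [x¹²] (size 2), [x⁵] (size 2), [x¹⁰] (size 2), [x⁷] (size 2), [x⁸] (size 1), [x⁶y] (size 8), [x³y⁻¹] (size 8).
Class equation: 1 + 2 + 2 + 2 + 2 + 2 + 2 + 2 + 1 + 8 + 8 = 32 = |G|. So G has 11 conjugacy classes.

Answer: 11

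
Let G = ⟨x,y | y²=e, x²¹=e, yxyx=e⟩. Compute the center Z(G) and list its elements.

An element z ∈ Z(G) iff z commutes with every generator.
For example e is central: e·x = x = x·e; e·y = y = y·e.
Whereas x ∉ Z(G) since x·y = xy ≠ x²⁰y = y·x.
Checking each of the 42 elements this way gives Z(G) = {e}, of order 1.

Answer: {e}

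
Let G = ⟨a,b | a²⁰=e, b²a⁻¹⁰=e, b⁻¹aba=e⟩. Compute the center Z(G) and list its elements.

An element z ∈ Z(G) iff z commutes with every generator.
For example a¹⁰ is central: (a¹⁰)·a = a¹¹ = a·(a¹⁰); (a¹⁰)·b = b⁻¹ = b·(a¹⁰).
Whereas a ∉ Z(G) since a·b = ab ≠ a⁹b⁻¹ = b·a.
Checking each of the 40 elements this way gives Z(G) = {e, a¹⁰}, of order 2.

Answer: {e, a¹⁰}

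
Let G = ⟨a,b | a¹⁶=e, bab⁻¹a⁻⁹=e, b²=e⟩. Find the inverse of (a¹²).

The order of (a¹²) is 4 (smallest k with (a¹²)ᵏ = e), so (a¹²)⁻¹ = (a¹²)³ = a⁴.
Check: (a¹²) · (a⁴) → (a¹²) · a⁴ = e, giving e as required.

Answer: a⁴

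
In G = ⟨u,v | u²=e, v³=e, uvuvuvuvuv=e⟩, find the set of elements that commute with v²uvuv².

⟨v²uvuv²⟩ ⊆ C_G(v²uvuv²) since powers of v²uvuv² commute with v²uvuv²; so |C_G(v²uvuv²)| ≥ |⟨v²uvuv²⟩| = 5.
By orbit–stabilizer, |C_G(v²uvuv²)| = |G| / |conj. class of v²uvuv²| = 60 / 12 = 5.
The 5 elements commuting with v²uvuv² are {e, v²uv², vuv, v²uvuv², vuv²uv}.

Answer: {e, v²uv², vuv, v²uvuv², vuv²uv}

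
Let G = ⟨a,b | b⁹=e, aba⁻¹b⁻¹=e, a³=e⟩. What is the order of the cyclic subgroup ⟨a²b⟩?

|⟨a²b⟩| equals the order of a²b. Compute successive powers until reaching e:
  (a²b)¹ = a²b, (a²b)² = ab², (a²b)³ = b³, (a²b)⁴ = a²b⁴, (a²b)⁵ = ab⁵, (a²b)⁶ = b⁶, (a²b)⁷ = a²b⁷, (a²b)⁸ = ab⁸, (a²b)⁹ = e.
The smallest positive k with (a²b)ᵏ = e is 9, so |⟨a²b⟩| = 9.

Answer: 9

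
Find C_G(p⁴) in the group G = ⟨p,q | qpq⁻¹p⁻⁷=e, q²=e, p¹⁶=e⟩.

⟨p⁴⟩ ⊆ C_G(p⁴) since powers of p⁴ commute with p⁴; so |C_G(p⁴)| ≥ |⟨p⁴⟩| = 4.
By orbit–stabilizer, |C_G(p⁴)| = |G| / |conj. class of p⁴| = 32 / 2 = 16.
The 16 elements commuting with p⁴ are {e, p, p², p³, p⁴, p⁵, p⁶, p⁷, p⁸, p⁹, p¹⁰, p¹¹, p¹², p¹³, p¹⁴, p¹⁵}.

Answer: {e, p, p², p³, p⁴, p⁵, p⁶, p⁷, p⁸, p⁹, p¹⁰, p¹¹, p¹², p¹³, p¹⁴, p¹⁵}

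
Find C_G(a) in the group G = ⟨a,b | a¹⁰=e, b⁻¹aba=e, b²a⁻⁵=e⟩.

⟨a⟩ ⊆ C_G(a) since powers of a commute with a; so |C_G(a)| ≥ |⟨a⟩| = 10.
By orbit–stabilizer, |C_G(a)| = |G| / |conj. class of a| = 20 / 2 = 10.
The 10 elements commuting with a are {e, a, a², a³, a⁴, a⁵, a⁶, a⁷, a⁸, a⁹}.

Answer: {e, a, a², a³, a⁴, a⁵, a⁶, a⁷, a⁸, a⁹}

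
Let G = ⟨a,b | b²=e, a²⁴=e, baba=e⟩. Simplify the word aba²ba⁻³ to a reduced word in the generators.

Multiply left to right, reducing at each step:
  a · b = ab
  (ab) · a² = a²³b
  (a²³b) · b = a²³
  (a²³) · a⁻³ = a²⁰

Answer: a²⁰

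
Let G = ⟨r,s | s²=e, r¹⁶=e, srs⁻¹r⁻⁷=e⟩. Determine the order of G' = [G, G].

G' = [G, G] is generated by all commutators. The generator-pair commutators are: [r, s] = r¹⁰.
The subgroup they normally generate is {e, r², r⁴, r⁶, r⁸, r¹⁰, r¹², r¹⁴}, of order 8.
Check: |G/G'| = 32/8 = 4 is the order of the abelianisation.

Answer: 8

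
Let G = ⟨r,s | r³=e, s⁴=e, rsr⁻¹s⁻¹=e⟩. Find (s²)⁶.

Compute successive powers of (s²), reducing at each step:
  (s²)²: (s²) · s² = e
  (s²)³: e · s² = s²
  (s²)⁴: (s²) · s² = e
  (s²)⁵: e · s² = s²
  (s²)⁶: (s²) · s² = e

Answer: e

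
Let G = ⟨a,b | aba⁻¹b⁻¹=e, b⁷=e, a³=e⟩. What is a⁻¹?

The order of a is 3 (smallest k with aᵏ = e), so a⁻¹ = a² = a².
Check: a · (a²) → a · a² = e, giving e as required.

Answer: a²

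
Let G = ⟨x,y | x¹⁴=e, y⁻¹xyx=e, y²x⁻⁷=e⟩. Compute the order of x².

Compute successive powers until reaching e:
  (x²)¹ = x², (x²)² = x⁴, (x²)³ = x⁶, (x²)⁴ = x⁸, (x²)⁵ = x¹⁰, (x²)⁶ = x¹², (x²)⁷ = e.
The smallest positive k with (x²)ᵏ = e is 7.

Answer: 7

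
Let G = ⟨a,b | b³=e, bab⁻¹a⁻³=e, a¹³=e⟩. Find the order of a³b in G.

Compute successive powers until reaching e:
  (a³b)¹ = a³b, (a³b)² = a¹²b², (a³b)³ = e.
The smallest positive k with (a³b)ᵏ = e is 3.

Answer: 3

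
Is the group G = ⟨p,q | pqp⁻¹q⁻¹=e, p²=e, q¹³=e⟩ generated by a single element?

|G| = 26. The element pq has order 26 (its powers give 26 distinct elements), so ⟨pq⟩ = G and G is cyclic.

Answer: Yes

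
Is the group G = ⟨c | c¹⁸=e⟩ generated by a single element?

|G| = 18. The element c has order 18 (its powers give 18 distinct elements), so ⟨c⟩ = G and G is cyclic.

Answer: Yes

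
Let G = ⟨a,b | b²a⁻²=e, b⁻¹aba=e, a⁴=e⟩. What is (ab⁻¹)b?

Compute (ab⁻¹) · b by multiplying left to right and reducing via the relations at each step:
  (ab⁻¹) · b = a

Answer: a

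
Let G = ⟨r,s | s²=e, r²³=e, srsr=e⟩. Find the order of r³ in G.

Compute successive powers until reaching e:
  (r³)¹ = r³, (r³)² = r⁶, (r³)³ = r⁹, (r³)⁴ = r¹², (r³)⁵ = r¹⁵, (r³)⁶ = r¹⁸, (r³)⁷ = r²¹, (r³)⁸ = r, (r³)⁹ = r⁴, (r³)¹⁰ = r⁷, (r³)¹¹ = r¹⁰, (r³)¹² = r¹³, (r³)¹³ = r¹⁶, (r³)¹⁴ = r¹⁹, (r³)¹⁵ = r²², (r³)¹⁶ = r², (r³)¹⁷ = r⁵, (r³)¹⁸ = r⁸, (r³)¹⁹ = r¹¹, (r³)²⁰ = r¹⁴, (r³)²¹ = r¹⁷, (r³)²² = r²⁰, (r³)²³ = e.
The smallest positive k with (r³)ᵏ = e is 23.

Answer: 23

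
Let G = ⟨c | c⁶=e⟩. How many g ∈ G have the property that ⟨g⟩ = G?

G is cyclic of order 6. An element generates G iff its order is 6, and a cyclic group of order 6 has exactly φ(6) = 2 such elements.

Answer: 2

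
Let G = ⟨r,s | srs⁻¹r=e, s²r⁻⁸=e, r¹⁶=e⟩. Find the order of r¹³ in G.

Compute successive powers until reaching e:
  (r¹³)¹ = r¹³, (r¹³)² = r¹⁰, (r¹³)³ = r⁷, (r¹³)⁴ = r⁴, (r¹³)⁵ = r, (r¹³)⁶ = r¹⁴, (r¹³)⁷ = r¹¹, (r¹³)⁸ = r⁸, (r¹³)⁹ = r⁵, (r¹³)¹⁰ = r², (r¹³)¹¹ = r¹⁵, (r¹³)¹² = r¹², (r¹³)¹³ = r⁹, (r¹³)¹⁴ = r⁶, (r¹³)¹⁵ = r³, (r¹³)¹⁶ = e.
The smallest positive k with (r¹³)ᵏ = e is 16.

Answer: 16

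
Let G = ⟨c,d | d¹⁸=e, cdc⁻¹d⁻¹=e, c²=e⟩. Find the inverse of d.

The order of d is 18 (smallest k with dᵏ = e), so d⁻¹ = d¹⁷ = d¹⁷.
Check: d · (d¹⁷) → d · d¹⁷ = e, giving e as required.

Answer: d¹⁷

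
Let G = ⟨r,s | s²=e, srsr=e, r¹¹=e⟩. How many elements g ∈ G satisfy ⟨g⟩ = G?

⟨g⟩ = G would require ord(g) = |G| = 22, but the maximum element order in G is 11 < 22. So G is not cyclic and no single element generates it: the count is 0.

Answer: 0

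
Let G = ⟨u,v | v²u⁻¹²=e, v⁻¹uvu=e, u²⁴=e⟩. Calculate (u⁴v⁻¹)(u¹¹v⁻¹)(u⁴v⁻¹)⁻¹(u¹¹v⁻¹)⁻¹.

[(u⁴v⁻¹), (u¹¹v⁻¹)] = (u⁴v⁻¹)·(u¹¹v⁻¹)·(u⁴v⁻¹)⁻¹·(u¹¹v⁻¹)⁻¹.
  (u⁴v⁻¹) · (u¹¹v⁻¹) = u⁵
  (u⁵) · (u⁴v) = u⁹v
  (u⁹v) · (u¹¹v) = u¹⁰

Answer: u¹⁰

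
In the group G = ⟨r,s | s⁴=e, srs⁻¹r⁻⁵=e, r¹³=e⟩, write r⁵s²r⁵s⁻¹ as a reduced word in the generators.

Multiply left to right, reducing at each step:
  (r⁵) · s² = r⁵s²
  (r⁵s²) · r⁵ = s²
  (s²) · s⁻¹ = s

Answer: s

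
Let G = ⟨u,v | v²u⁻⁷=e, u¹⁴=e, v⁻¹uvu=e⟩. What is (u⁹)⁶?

Compute successive powers of (u⁹), reducing at each step:
  (u⁹)²: (u⁹) · u⁹ = u⁴
  (u⁹)³: (u⁴) · u⁹ = u¹³
  (u⁹)⁴: (u¹³) · u⁹ = u⁸
  (u⁹)⁵: (u⁸) · u⁹ = u³
  (u⁹)⁶: (u³) · u⁹ = u¹²

Answer: u¹²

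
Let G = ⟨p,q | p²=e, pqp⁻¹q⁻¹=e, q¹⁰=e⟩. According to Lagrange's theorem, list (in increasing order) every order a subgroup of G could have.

|G| = 20 = 2² · 5. By Lagrange's theorem the order of any subgroup divides 20; the divisors of 20 are 1, 2, 4, 5, 10, 20.

Answer: 1, 2, 4, 5, 10, 20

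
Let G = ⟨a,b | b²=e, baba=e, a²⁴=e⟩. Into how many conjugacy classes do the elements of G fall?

The conjugacy classes (representative and size) are:
  [e] (size 1), [a²³] (size 2), [a²] (size 2), [a³] (size 2), [a²⁰] (size 2), [a¹⁹] (size 2), [a⁶] (size 2), [a⁷] (size 2), [a⁸] (size 2), [a⁹] (size 2), [a¹⁴] (size 2), [a¹¹] (size 2), [a¹²] (size 1), [a⁴b] (size 12), [a⁵b] (size 12).
Class equation: 1 + 2 + 2 + 2 + 2 + 2 + 2 + 2 + 2 + 2 + 2 + 2 + 1 + 12 + 12 = 48 = |G|. So G has 15 conjugacy classes.

Answer: 15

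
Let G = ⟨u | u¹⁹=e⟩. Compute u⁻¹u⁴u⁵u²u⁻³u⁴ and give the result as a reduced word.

Multiply left to right, reducing at each step:
  (u¹⁸) · u⁴ = u³
  (u³) · u⁵ = u⁸
  (u⁸) · u² = u¹⁰
  (u¹⁰) · u⁻³ = u⁷
  (u⁷) · u⁴ = u¹¹

Answer: u¹¹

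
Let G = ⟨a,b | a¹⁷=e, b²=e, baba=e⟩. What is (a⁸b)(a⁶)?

Compute (a⁸b) · (a⁶) by multiplying left to right and reducing via the relations at each step:
  (a⁸b) · a⁶ = a²b

Answer: a²b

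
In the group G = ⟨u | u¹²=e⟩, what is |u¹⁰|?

Compute successive powers until reaching e:
  (u¹⁰)¹ = u¹⁰, (u¹⁰)² = u⁸, (u¹⁰)³ = u⁶, (u¹⁰)⁴ = u⁴, (u¹⁰)⁵ = u², (u¹⁰)⁶ = e.
The smallest positive k with (u¹⁰)ᵏ = e is 6.

Answer: 6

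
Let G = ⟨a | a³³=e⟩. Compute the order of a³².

Compute successive powers until reaching e:
  (a³²)¹ = a³², (a³²)² = a³¹, (a³²)³ = a³⁰, (a³²)⁴ = a²⁹, (a³²)⁵ = a²⁸, (a³²)⁶ = a²⁷, (a³²)⁷ = a²⁶, (a³²)⁸ = a²⁵, (a³²)⁹ = a²⁴, (a³²)¹⁰ = a²³, (a³²)¹¹ = a²², (a³²)¹² = a²¹, (a³²)¹³ = a²⁰, (a³²)¹⁴ = a¹⁹, (a³²)¹⁵ = a¹⁸, (a³²)¹⁶ = a¹⁷, (a³²)¹⁷ = a¹⁶, (a³²)¹⁸ = a¹⁵, (a³²)¹⁹ = a¹⁴, (a³²)²⁰ = a¹³, (a³²)²¹ = a¹², (a³²)²² = a¹¹, (a³²)²³ = a¹⁰, (a³²)²⁴ = a⁹, (a³²)²⁵ = a⁸, (a³²)²⁶ = a⁷, (a³²)²⁷ = a⁶, (a³²)²⁸ = a⁵, (a³²)²⁹ = a⁴, (a³²)³⁰ = a³, (a³²)³¹ = a², (a³²)³² = a, (a³²)³³ = e.
The smallest positive k with (a³²)ᵏ = e is 33.

Answer: 33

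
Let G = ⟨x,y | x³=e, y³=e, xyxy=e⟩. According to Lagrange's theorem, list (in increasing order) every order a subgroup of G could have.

|G| = 12 = 2² · 3. By Lagrange's theorem the order of any subgroup divides 12; the divisors of 12 are 1, 2, 3, 4, 6, 12.

Answer: 1, 2, 3, 4, 6, 12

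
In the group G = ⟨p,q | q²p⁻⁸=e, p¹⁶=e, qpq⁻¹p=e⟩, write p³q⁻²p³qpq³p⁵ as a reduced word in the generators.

Multiply left to right, reducing at each step:
  (p³) · q⁻² = p¹¹
  (p¹¹) · p³ = p¹⁴
  (p¹⁴) · q = p⁶q⁻¹
  (p⁶q⁻¹) · p = p⁵q⁻¹
  (p⁵q⁻¹) · q³ = p¹³
  (p¹³) · p⁵ = p²

Answer: p²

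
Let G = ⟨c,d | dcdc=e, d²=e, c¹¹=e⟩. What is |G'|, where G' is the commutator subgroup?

G' = [G, G] is generated by all commutators. The generator-pair commutators are: [c, d] = c².
The subgroup they normally generate is {e, c, c², c³, c⁴, c⁵, c⁶, c⁷, c⁸, c⁹, c¹⁰}, of order 11.
Check: |G/G'| = 22/11 = 2 is the order of the abelianisation.

Answer: 11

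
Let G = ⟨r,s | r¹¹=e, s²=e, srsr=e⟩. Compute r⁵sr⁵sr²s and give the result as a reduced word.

Multiply left to right, reducing at each step:
  (r⁵) · s = r⁵s
  (r⁵s) · r⁵ = s
  s · s = e
  e · r² = r²
  (r²) · s = r²s

Answer: r²s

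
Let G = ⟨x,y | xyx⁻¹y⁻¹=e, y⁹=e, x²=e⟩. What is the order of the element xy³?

Compute successive powers until reaching e:
  (xy³)¹ = xy³, (xy³)² = y⁶, (xy³)³ = x, (xy³)⁴ = y³, (xy³)⁵ = xy⁶, (xy³)⁶ = e.
The smallest positive k with (xy³)ᵏ = e is 6.

Answer: 6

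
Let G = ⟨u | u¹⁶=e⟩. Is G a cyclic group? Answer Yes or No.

|G| = 16. The element u has order 16 (its powers give 16 distinct elements), so ⟨u⟩ = G and G is cyclic.

Answer: Yes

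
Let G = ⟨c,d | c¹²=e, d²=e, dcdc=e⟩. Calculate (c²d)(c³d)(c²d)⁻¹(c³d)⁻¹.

[(c²d), (c³d)] = (c²d)·(c³d)·(c²d)⁻¹·(c³d)⁻¹.
  (c²d) · (c³d) = c¹¹
  (c¹¹) · (c²d) = cd
  (cd) · (c³d) = c¹⁰

Answer: c¹⁰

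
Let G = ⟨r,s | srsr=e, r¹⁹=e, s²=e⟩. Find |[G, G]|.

G' = [G, G] is generated by all commutators. The generator-pair commutators are: [r, s] = r².
The subgroup they normally generate is {e, r, r², r³, r⁴, r⁵, r⁶, r⁷, r⁸, r⁹, r¹⁰, r¹¹, r¹², r¹³, r¹⁴, r¹⁵, r¹⁶, r¹⁷, r¹⁸}, of order 19.
Check: |G/G'| = 38/19 = 2 is the order of the abelianisation.

Answer: 19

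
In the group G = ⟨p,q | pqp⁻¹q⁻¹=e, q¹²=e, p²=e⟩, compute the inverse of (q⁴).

The order of (q⁴) is 3 (smallest k with (q⁴)ᵏ = e), so (q⁴)⁻¹ = (q⁴)² = q⁸.
Check: (q⁴) · (q⁸) → (q⁴) · q⁸ = e, giving e as required.

Answer: q⁸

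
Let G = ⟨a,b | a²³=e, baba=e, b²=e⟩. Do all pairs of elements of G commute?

a·b = ab but b·a = a²²b, so a·b ≠ b·a and G is not abelian.

Answer: No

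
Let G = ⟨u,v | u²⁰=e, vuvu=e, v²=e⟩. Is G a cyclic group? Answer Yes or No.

Every cyclic group is abelian. But u·v = uv while v·u = u¹⁹v, so u·v ≠ v·u and G is not abelian. Hence G is not cyclic.

Answer: No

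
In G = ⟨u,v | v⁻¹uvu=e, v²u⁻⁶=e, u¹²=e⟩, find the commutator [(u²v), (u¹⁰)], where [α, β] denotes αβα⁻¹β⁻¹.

[(u²v), (u¹⁰)] = (u²v)·(u¹⁰)·(u²v)⁻¹·(u¹⁰)⁻¹.
  (u²v) · (u¹⁰) = u⁴v
  (u⁴v) · (u²v⁻¹) = u²
  (u²) · (u²) = u⁴

Answer: u⁴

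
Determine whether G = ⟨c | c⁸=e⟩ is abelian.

G has a single generator, so G is cyclic and hence abelian.

Answer: Yes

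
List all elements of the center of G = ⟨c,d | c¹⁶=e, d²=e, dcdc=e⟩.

An element z ∈ Z(G) iff z commutes with every generator.
For example c⁸ is central: (c⁸)·c = c⁹ = c·(c⁸); (c⁸)·d = c⁸d = d·(c⁸).
Whereas c ∉ Z(G) since c·d = cd ≠ c¹⁵d = d·c.
Checking each of the 32 elements this way gives Z(G) = {e, c⁸}, of order 2.

Answer: {e, c⁸}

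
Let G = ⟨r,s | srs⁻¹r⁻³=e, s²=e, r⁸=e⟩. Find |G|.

Enumerate words in the generators, reducing via the relations: the distinct elements are
  {e, r, s, rs, r², r³, r⁴, r⁵, r⁶, r⁷, r²s, r³s, r⁴s, r⁵s, r⁶s, r⁷s}.
No further products give new elements, so |G| = 16.

Answer: 16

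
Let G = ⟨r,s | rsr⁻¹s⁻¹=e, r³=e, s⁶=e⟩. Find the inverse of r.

The order of r is 3 (smallest k with rᵏ = e), so r⁻¹ = r² = r².
Check: r · (r²) → r · r² = e, giving e as required.

Answer: r²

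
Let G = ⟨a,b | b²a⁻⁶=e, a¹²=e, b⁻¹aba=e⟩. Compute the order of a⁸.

Compute successive powers until reaching e:
  (a⁸)¹ = a⁸, (a⁸)² = a⁴, (a⁸)³ = e.
The smallest positive k with (a⁸)ᵏ = e is 3.

Answer: 3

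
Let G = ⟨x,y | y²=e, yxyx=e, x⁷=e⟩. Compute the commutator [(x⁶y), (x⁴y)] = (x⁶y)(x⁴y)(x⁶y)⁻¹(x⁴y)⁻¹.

[(x⁶y), (x⁴y)] = (x⁶y)·(x⁴y)·(x⁶y)⁻¹·(x⁴y)⁻¹.
  (x⁶y) · (x⁴y) = x²
  (x²) · (x⁶y) = xy
  (xy) · (x⁴y) = x⁴

Answer: x⁴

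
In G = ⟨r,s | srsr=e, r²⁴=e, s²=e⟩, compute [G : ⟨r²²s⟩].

First find ord(r²²s) by computing successive powers:
  (r²²s)¹ = r²²s, (r²²s)² = e.
So |⟨r²²s⟩| = ord(r²²s) = 2. With |G| = 48, by Lagrange [G : ⟨r²²s⟩] = 48/2 = 24.

Answer: 24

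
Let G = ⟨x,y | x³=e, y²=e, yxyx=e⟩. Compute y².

Compute successive powers of y, reducing at each step:
  y²: y · y = e

Answer: e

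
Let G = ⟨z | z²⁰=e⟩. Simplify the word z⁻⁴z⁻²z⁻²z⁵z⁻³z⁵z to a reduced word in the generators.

Multiply left to right, reducing at each step:
  (z¹⁶) · z⁻² = z¹⁴
  (z¹⁴) · z⁻² = z¹²
  (z¹²) · z⁵ = z¹⁷
  (z¹⁷) · z⁻³ = z¹⁴
  (z¹⁴) · z⁵ = z¹⁹
  (z¹⁹) · z = e

Answer: e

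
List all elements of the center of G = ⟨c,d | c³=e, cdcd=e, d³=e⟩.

An element z ∈ Z(G) iff z commutes with every generator.
For example e is central: e·c = c = c·e; e·d = d = d·e.
Whereas c ∉ Z(G) since c·d = cd ≠ c²d² = d·c.
Checking each of the 12 elements this way gives Z(G) = {e}, of order 1.

Answer: {e}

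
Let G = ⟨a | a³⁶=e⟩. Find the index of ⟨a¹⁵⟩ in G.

First find ord(a¹⁵) by computing successive powers:
  (a¹⁵)¹ = a¹⁵, (a¹⁵)² = a³⁰, (a¹⁵)³ = a⁹, (a¹⁵)⁴ = a²⁴, (a¹⁵)⁵ = a³, (a¹⁵)⁶ = a¹⁸, (a¹⁵)⁷ = a³³, (a¹⁵)⁸ = a¹², (a¹⁵)⁹ = a²⁷, (a¹⁵)¹⁰ = a⁶, (a¹⁵)¹¹ = a²¹, (a¹⁵)¹² = e.
So |⟨a¹⁵⟩| = ord(a¹⁵) = 12. With |G| = 36, by Lagrange [G : ⟨a¹⁵⟩] = 36/12 = 3.

Answer: 3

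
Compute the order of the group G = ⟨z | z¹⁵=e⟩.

G is generated by a single element, so G is cyclic. The relator gives z¹⁵ = e and no smaller power is forced to be e, so the 15 powers {e, z, z², z³, z⁴, z⁵, z⁶, z⁷, z⁸, z⁹, z¹², z¹³, z¹¹, z¹⁰, z¹⁴} are distinct. Hence |G| = 15.

Answer: 15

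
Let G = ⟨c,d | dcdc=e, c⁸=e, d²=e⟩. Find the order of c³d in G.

Compute successive powers until reaching e:
  (c³d)¹ = c³d, (c³d)² = e.
The smallest positive k with (c³d)ᵏ = e is 2.

Answer: 2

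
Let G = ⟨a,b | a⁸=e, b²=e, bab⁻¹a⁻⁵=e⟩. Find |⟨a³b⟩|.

|⟨a³b⟩| equals the order of a³b. Compute successive powers until reaching e:
  (a³b)¹ = a³b, (a³b)² = a², (a³b)³ = a⁵b, (a³b)⁴ = a⁴, (a³b)⁵ = a⁷b, (a³b)⁶ = a⁶, (a³b)⁷ = ab, (a³b)⁸ = e.
The smallest positive k with (a³b)ᵏ = e is 8, so |⟨a³b⟩| = 8.

Answer: 8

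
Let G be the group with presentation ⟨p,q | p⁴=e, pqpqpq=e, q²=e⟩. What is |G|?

Enumerate words in the generators, reducing via the relations: the distinct elements are
  {e, p, q, pq, p², p³, qp, pqp, p²q, p³q, qp², qp³, pqp², pqp³, p²qp, p³qp, qp²q, pqp²q, p²qp², p²qp³, p³qp², p³qp³, p²qp²q, p³qp²q}.
No further products give new elements, so |G| = 24.

Answer: 24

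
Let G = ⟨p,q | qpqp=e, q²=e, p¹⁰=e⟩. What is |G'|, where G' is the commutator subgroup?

G' = [G, G] is generated by all commutators. The generator-pair commutators are: [p, q] = p².
The subgroup they normally generate is {e, p², p⁴, p⁶, p⁸}, of order 5.
Check: |G/G'| = 20/5 = 4 is the order of the abelianisation.

Answer: 5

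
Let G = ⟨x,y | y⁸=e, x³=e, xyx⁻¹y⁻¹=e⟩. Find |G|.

Enumerate words in the generators, reducing via the relations: the distinct elements are
  {e, x, y, xy, x², y², y³, y⁴, y⁵, y⁶, y⁷, xy², xy³, xy⁴, xy⁵, xy⁶, xy⁷, x²y, x²y², x²y³, x²y⁴, x²y⁵, x²y⁶, x²y⁷}.
No further products give new elements, so |G| = 24.

Answer: 24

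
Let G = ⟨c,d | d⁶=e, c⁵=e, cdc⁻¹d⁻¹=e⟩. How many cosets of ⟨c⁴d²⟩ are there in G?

First find ord(c⁴d²) by computing successive powers:
  (c⁴d²)¹ = c⁴d², (c⁴d²)² = c³d⁴, (c⁴d²)³ = c², (c⁴d²)⁴ = cd², (c⁴d²)⁵ = d⁴, (c⁴d²)⁶ = c⁴, (c⁴d²)⁷ = c³d², (c⁴d²)⁸ = c²d⁴, (c⁴d²)⁹ = c, (c⁴d²)¹⁰ = d², (c⁴d²)¹¹ = c⁴d⁴, (c⁴d²)¹² = c³, (c⁴d²)¹³ = c²d², (c⁴d²)¹⁴ = cd⁴, (c⁴d²)¹⁵ = e.
So |⟨c⁴d²⟩| = ord(c⁴d²) = 15. With |G| = 30, by Lagrange [G : ⟨c⁴d²⟩] = 30/15 = 2.

Answer: 2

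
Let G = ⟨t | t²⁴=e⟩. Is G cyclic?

|G| = 24. The element t has order 24 (its powers give 24 distinct elements), so ⟨t⟩ = G and G is cyclic.

Answer: Yes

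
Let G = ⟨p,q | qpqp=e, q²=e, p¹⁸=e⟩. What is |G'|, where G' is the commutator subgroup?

G' = [G, G] is generated by all commutators. The generator-pair commutators are: [p, q] = p².
The subgroup they normally generate is {e, p², p⁴, p⁶, p⁸, p¹⁰, p¹², p¹⁴, p¹⁶}, of order 9.
Check: |G/G'| = 36/9 = 4 is the order of the abelianisation.

Answer: 9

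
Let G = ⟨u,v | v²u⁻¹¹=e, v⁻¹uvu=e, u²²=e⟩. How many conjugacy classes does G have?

The conjugacy classes (representative and size) are:
  [e] (size 1), [u²¹] (size 2), [u²] (size 2), [u³] (size 2), [u¹⁸] (size 2), [u¹⁷] (size 2), [u⁶] (size 2), [u⁷] (size 2), [u⁸] (size 2), [u¹³] (size 2), [u¹²] (size 2), [u¹¹] (size 1), [u¹⁰v] (size 11), [u⁷v] (size 11).
Class equation: 1 + 2 + 2 + 2 + 2 + 2 + 2 + 2 + 2 + 2 + 2 + 1 + 11 + 11 = 44 = |G|. So G has 14 conjugacy classes.

Answer: 14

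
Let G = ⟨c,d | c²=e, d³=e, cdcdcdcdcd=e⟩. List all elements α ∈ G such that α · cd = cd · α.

⟨cd⟩ ⊆ C_G(cd) since powers of cd commute with cd; so |C_G(cd)| ≥ |⟨cd⟩| = 5.
By orbit–stabilizer, |C_G(cd)| = |G| / |conj. class of cd| = 60 / 12 = 5.
The 5 elements commuting with cd are {e, cd, cdcd, d²cd²c, d²c}.

Answer: {e, cd, cdcd, d²cd²c, d²c}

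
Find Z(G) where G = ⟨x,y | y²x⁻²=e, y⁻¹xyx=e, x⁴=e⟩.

An element z ∈ Z(G) iff z commutes with every generator.
For example x² is central: (x²)·x = x³ = x·(x²); (x²)·y = y⁻¹ = y·(x²).
Whereas x ∉ Z(G) since x·y = xy ≠ xy⁻¹ = y·x.
Checking each of the 8 elements this way gives Z(G) = {e, x²}, of order 2.

Answer: {e, x²}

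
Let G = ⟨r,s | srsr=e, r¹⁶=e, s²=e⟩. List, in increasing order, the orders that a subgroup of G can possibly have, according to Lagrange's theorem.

|G| = 32 = 2⁵. By Lagrange's theorem the order of any subgroup divides 32; the divisors of 32 are 1, 2, 4, 8, 16, 32.

Answer: 1, 2, 4, 8, 16, 32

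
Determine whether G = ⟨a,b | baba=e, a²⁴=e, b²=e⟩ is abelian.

a·b = ab but b·a = a²³b, so a·b ≠ b·a and G is not abelian.

Answer: No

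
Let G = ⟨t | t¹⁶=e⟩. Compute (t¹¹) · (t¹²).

Compute (t¹¹) · (t¹²) by multiplying left to right and reducing via the relations at each step:
  (t¹¹) · t¹² = t⁷

Answer: t⁷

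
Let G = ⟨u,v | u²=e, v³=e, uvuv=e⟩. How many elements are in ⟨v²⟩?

|⟨v²⟩| equals the order of v². Compute successive powers until reaching e:
  (v²)¹ = v², (v²)² = v, (v²)³ = e.
The smallest positive k with (v²)ᵏ = e is 3, so |⟨v²⟩| = 3.

Answer: 3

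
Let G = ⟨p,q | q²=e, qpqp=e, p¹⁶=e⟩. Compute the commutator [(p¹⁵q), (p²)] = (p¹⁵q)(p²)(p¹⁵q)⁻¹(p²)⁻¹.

[(p¹⁵q), (p²)] = (p¹⁵q)·(p²)·(p¹⁵q)⁻¹·(p²)⁻¹.
  (p¹⁵q) · (p²) = p¹³q
  (p¹³q) · (p¹⁵q) = p¹⁴
  (p¹⁴) · (p¹⁴) = p¹²

Answer: p¹²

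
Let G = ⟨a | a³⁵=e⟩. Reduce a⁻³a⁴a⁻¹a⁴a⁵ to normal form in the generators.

Multiply left to right, reducing at each step:
  (a³²) · a⁴ = a
  a · a⁻¹ = e
  e · a⁴ = a⁴
  (a⁴) · a⁵ = a⁹

Answer: a⁹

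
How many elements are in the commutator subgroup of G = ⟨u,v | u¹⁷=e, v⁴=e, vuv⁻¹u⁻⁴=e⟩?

G' = [G, G] is generated by all commutators. The generator-pair commutators are: [u, v] = u¹⁴.
The subgroup they normally generate is {e, u, u², u³, u⁴, u⁵, u⁶, u⁷, u⁸, u⁹, u¹⁰, u¹¹, u¹², u¹³, u¹⁴, u¹⁵, u¹⁶}, of order 17.
Check: |G/G'| = 68/17 = 4 is the order of the abelianisation.

Answer: 17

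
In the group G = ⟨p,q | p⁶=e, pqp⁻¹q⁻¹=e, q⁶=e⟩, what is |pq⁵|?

Compute successive powers until reaching e:
  (pq⁵)¹ = pq⁵, (pq⁵)² = p²q⁴, (pq⁵)³ = p³q³, (pq⁵)⁴ = p⁴q², (pq⁵)⁵ = p⁵q, (pq⁵)⁶ = e.
The smallest positive k with (pq⁵)ᵏ = e is 6.

Answer: 6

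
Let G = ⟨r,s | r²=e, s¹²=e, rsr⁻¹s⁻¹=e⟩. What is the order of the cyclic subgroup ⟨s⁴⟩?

|⟨s⁴⟩| equals the order of s⁴. Compute successive powers until reaching e:
  (s⁴)¹ = s⁴, (s⁴)² = s⁸, (s⁴)³ = e.
The smallest positive k with (s⁴)ᵏ = e is 3, so |⟨s⁴⟩| = 3.

Answer: 3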